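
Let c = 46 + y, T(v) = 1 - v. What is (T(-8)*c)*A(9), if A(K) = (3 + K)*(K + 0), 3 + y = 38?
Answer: 78732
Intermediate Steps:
y = 35 (y = -3 + 38 = 35)
c = 81 (c = 46 + 35 = 81)
A(K) = K*(3 + K) (A(K) = (3 + K)*K = K*(3 + K))
(T(-8)*c)*A(9) = ((1 - 1*(-8))*81)*(9*(3 + 9)) = ((1 + 8)*81)*(9*12) = (9*81)*108 = 729*108 = 78732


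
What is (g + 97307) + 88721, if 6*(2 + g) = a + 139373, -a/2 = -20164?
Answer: 1295857/6 ≈ 2.1598e+5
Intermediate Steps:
a = 40328 (a = -2*(-20164) = 40328)
g = 179689/6 (g = -2 + (40328 + 139373)/6 = -2 + (⅙)*179701 = -2 + 179701/6 = 179689/6 ≈ 29948.)
(g + 97307) + 88721 = (179689/6 + 97307) + 88721 = 763531/6 + 88721 = 1295857/6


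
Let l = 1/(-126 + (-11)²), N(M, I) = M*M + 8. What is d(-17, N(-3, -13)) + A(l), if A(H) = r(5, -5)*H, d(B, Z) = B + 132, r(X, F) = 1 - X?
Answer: 579/5 ≈ 115.80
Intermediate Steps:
N(M, I) = 8 + M² (N(M, I) = M² + 8 = 8 + M²)
d(B, Z) = 132 + B
l = -⅕ (l = 1/(-126 + 121) = 1/(-5) = -⅕ ≈ -0.20000)
A(H) = -4*H (A(H) = (1 - 1*5)*H = (1 - 5)*H = -4*H)
d(-17, N(-3, -13)) + A(l) = (132 - 17) - 4*(-⅕) = 115 + ⅘ = 579/5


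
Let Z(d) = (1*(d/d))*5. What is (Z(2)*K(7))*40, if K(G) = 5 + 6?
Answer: 2200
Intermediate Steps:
K(G) = 11
Z(d) = 5 (Z(d) = (1*1)*5 = 1*5 = 5)
(Z(2)*K(7))*40 = (5*11)*40 = 55*40 = 2200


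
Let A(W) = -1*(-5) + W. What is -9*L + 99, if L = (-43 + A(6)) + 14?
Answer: 261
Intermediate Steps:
A(W) = 5 + W
L = -18 (L = (-43 + (5 + 6)) + 14 = (-43 + 11) + 14 = -32 + 14 = -18)
-9*L + 99 = -9*(-18) + 99 = 162 + 99 = 261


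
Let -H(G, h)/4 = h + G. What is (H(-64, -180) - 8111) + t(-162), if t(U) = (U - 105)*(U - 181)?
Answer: 84446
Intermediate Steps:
H(G, h) = -4*G - 4*h (H(G, h) = -4*(h + G) = -4*(G + h) = -4*G - 4*h)
t(U) = (-181 + U)*(-105 + U) (t(U) = (-105 + U)*(-181 + U) = (-181 + U)*(-105 + U))
(H(-64, -180) - 8111) + t(-162) = ((-4*(-64) - 4*(-180)) - 8111) + (19005 + (-162)² - 286*(-162)) = ((256 + 720) - 8111) + (19005 + 26244 + 46332) = (976 - 8111) + 91581 = -7135 + 91581 = 84446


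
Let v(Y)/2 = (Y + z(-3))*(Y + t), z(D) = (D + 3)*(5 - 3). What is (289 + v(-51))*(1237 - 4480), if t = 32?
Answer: -7222161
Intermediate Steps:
z(D) = 6 + 2*D (z(D) = (3 + D)*2 = 6 + 2*D)
v(Y) = 2*Y*(32 + Y) (v(Y) = 2*((Y + (6 + 2*(-3)))*(Y + 32)) = 2*((Y + (6 - 6))*(32 + Y)) = 2*((Y + 0)*(32 + Y)) = 2*(Y*(32 + Y)) = 2*Y*(32 + Y))
(289 + v(-51))*(1237 - 4480) = (289 + 2*(-51)*(32 - 51))*(1237 - 4480) = (289 + 2*(-51)*(-19))*(-3243) = (289 + 1938)*(-3243) = 2227*(-3243) = -7222161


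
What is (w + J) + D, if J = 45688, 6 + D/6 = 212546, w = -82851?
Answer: 1238077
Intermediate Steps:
D = 1275240 (D = -36 + 6*212546 = -36 + 1275276 = 1275240)
(w + J) + D = (-82851 + 45688) + 1275240 = -37163 + 1275240 = 1238077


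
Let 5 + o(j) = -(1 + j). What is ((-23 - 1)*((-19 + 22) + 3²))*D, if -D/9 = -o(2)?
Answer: 20736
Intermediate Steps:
o(j) = -6 - j (o(j) = -5 - (1 + j) = -5 + (-1 - j) = -6 - j)
D = -72 (D = -(-9)*(-6 - 1*2) = -(-9)*(-6 - 2) = -(-9)*(-8) = -9*8 = -72)
((-23 - 1)*((-19 + 22) + 3²))*D = ((-23 - 1)*((-19 + 22) + 3²))*(-72) = -24*(3 + 9)*(-72) = -24*12*(-72) = -288*(-72) = 20736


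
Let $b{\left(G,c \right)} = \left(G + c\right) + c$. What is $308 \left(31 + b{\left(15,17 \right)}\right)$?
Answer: $24640$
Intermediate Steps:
$b{\left(G,c \right)} = G + 2 c$
$308 \left(31 + b{\left(15,17 \right)}\right) = 308 \left(31 + \left(15 + 2 \cdot 17\right)\right) = 308 \left(31 + \left(15 + 34\right)\right) = 308 \left(31 + 49\right) = 308 \cdot 80 = 24640$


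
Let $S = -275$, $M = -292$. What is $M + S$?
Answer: $-567$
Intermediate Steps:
$M + S = -292 - 275 = -567$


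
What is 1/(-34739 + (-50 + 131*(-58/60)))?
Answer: -30/1047469 ≈ -2.8640e-5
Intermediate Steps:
1/(-34739 + (-50 + 131*(-58/60))) = 1/(-34739 + (-50 + 131*(-58*1/60))) = 1/(-34739 + (-50 + 131*(-29/30))) = 1/(-34739 + (-50 - 3799/30)) = 1/(-34739 - 5299/30) = 1/(-1047469/30) = -30/1047469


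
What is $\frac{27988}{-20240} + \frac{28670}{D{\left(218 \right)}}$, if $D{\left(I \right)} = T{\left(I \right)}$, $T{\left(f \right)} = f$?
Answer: $\frac{71772427}{551540} \approx 130.13$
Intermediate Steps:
$D{\left(I \right)} = I$
$\frac{27988}{-20240} + \frac{28670}{D{\left(218 \right)}} = \frac{27988}{-20240} + \frac{28670}{218} = 27988 \left(- \frac{1}{20240}\right) + 28670 \cdot \frac{1}{218} = - \frac{6997}{5060} + \frac{14335}{109} = \frac{71772427}{551540}$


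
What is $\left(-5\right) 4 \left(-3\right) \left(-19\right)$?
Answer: $-1140$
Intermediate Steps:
$\left(-5\right) 4 \left(-3\right) \left(-19\right) = \left(-20\right) \left(-3\right) \left(-19\right) = 60 \left(-19\right) = -1140$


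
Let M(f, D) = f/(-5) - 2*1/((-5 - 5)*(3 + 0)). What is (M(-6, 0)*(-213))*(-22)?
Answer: 29678/5 ≈ 5935.6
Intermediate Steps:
M(f, D) = 1/15 - f/5 (M(f, D) = f*(-⅕) - 2/((-10*3)) = -f/5 - 2/(-30) = -f/5 - 2*(-1/30) = -f/5 + 1/15 = 1/15 - f/5)
(M(-6, 0)*(-213))*(-22) = ((1/15 - ⅕*(-6))*(-213))*(-22) = ((1/15 + 6/5)*(-213))*(-22) = ((19/15)*(-213))*(-22) = -1349/5*(-22) = 29678/5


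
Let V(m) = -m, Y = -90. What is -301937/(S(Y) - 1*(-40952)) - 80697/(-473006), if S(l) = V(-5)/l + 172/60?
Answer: -12556177400679/1743468424598 ≈ -7.2018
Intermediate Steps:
S(l) = 43/15 + 5/l (S(l) = (-1*(-5))/l + 172/60 = 5/l + 172*(1/60) = 5/l + 43/15 = 43/15 + 5/l)
-301937/(S(Y) - 1*(-40952)) - 80697/(-473006) = -301937/((43/15 + 5/(-90)) - 1*(-40952)) - 80697/(-473006) = -301937/((43/15 + 5*(-1/90)) + 40952) - 80697*(-1/473006) = -301937/((43/15 - 1/18) + 40952) + 80697/473006 = -301937/(253/90 + 40952) + 80697/473006 = -301937/3685933/90 + 80697/473006 = -301937*90/3685933 + 80697/473006 = -27174330/3685933 + 80697/473006 = -12556177400679/1743468424598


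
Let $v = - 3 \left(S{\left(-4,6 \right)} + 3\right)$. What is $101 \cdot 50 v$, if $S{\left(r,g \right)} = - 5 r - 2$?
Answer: $-318150$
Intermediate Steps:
$S{\left(r,g \right)} = -2 - 5 r$
$v = -63$ ($v = - 3 \left(\left(-2 - -20\right) + 3\right) = - 3 \left(\left(-2 + 20\right) + 3\right) = - 3 \left(18 + 3\right) = \left(-3\right) 21 = -63$)
$101 \cdot 50 v = 101 \cdot 50 \left(-63\right) = 5050 \left(-63\right) = -318150$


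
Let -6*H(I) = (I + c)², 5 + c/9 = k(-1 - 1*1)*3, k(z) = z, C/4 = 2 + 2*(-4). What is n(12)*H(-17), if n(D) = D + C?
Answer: 26912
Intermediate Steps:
C = -24 (C = 4*(2 + 2*(-4)) = 4*(2 - 8) = 4*(-6) = -24)
c = -99 (c = -45 + 9*((-1 - 1*1)*3) = -45 + 9*((-1 - 1)*3) = -45 + 9*(-2*3) = -45 + 9*(-6) = -45 - 54 = -99)
H(I) = -(-99 + I)²/6 (H(I) = -(I - 99)²/6 = -(-99 + I)²/6)
n(D) = -24 + D (n(D) = D - 24 = -24 + D)
n(12)*H(-17) = (-24 + 12)*(-(-99 - 17)²/6) = -(-2)*(-116)² = -(-2)*13456 = -12*(-6728/3) = 26912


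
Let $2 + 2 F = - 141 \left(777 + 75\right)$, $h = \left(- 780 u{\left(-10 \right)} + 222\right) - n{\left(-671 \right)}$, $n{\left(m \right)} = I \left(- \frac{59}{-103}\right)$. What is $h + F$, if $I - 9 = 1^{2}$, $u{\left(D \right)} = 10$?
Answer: $- \frac{6968025}{103} \approx -67651.0$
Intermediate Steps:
$I = 10$ ($I = 9 + 1^{2} = 9 + 1 = 10$)
$n{\left(m \right)} = \frac{590}{103}$ ($n{\left(m \right)} = 10 \left(- \frac{59}{-103}\right) = 10 \left(\left(-59\right) \left(- \frac{1}{103}\right)\right) = 10 \cdot \frac{59}{103} = \frac{590}{103}$)
$h = - \frac{781124}{103}$ ($h = \left(\left(-780\right) 10 + 222\right) - \frac{590}{103} = \left(-7800 + 222\right) - \frac{590}{103} = -7578 - \frac{590}{103} = - \frac{781124}{103} \approx -7583.7$)
$F = -60067$ ($F = -1 + \frac{\left(-141\right) \left(777 + 75\right)}{2} = -1 + \frac{\left(-141\right) 852}{2} = -1 + \frac{1}{2} \left(-120132\right) = -1 - 60066 = -60067$)
$h + F = - \frac{781124}{103} - 60067 = - \frac{6968025}{103}$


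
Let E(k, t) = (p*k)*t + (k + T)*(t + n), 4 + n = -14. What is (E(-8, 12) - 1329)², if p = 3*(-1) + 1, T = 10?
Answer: 1320201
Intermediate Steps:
n = -18 (n = -4 - 14 = -18)
p = -2 (p = -3 + 1 = -2)
E(k, t) = (-18 + t)*(10 + k) - 2*k*t (E(k, t) = (-2*k)*t + (k + 10)*(t - 18) = -2*k*t + (10 + k)*(-18 + t) = -2*k*t + (-18 + t)*(10 + k) = (-18 + t)*(10 + k) - 2*k*t)
(E(-8, 12) - 1329)² = ((-180 - 18*(-8) + 10*12 - 1*(-8)*12) - 1329)² = ((-180 + 144 + 120 + 96) - 1329)² = (180 - 1329)² = (-1149)² = 1320201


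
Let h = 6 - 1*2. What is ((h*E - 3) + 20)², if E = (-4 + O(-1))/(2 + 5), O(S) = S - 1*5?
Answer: 6241/49 ≈ 127.37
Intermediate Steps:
O(S) = -5 + S (O(S) = S - 5 = -5 + S)
h = 4 (h = 6 - 2 = 4)
E = -10/7 (E = (-4 + (-5 - 1))/(2 + 5) = (-4 - 6)/7 = -10*⅐ = -10/7 ≈ -1.4286)
((h*E - 3) + 20)² = ((4*(-10/7) - 3) + 20)² = ((-40/7 - 3) + 20)² = (-61/7 + 20)² = (79/7)² = 6241/49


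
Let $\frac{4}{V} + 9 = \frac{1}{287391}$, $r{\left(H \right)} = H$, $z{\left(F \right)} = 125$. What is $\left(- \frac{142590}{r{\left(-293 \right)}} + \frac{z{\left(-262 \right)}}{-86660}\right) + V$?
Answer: $\frac{3193192964880913}{6567526141484} \approx 486.21$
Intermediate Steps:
$V = - \frac{574782}{1293259}$ ($V = \frac{4}{-9 + \frac{1}{287391}} = \frac{4}{- \frac{2586518}{287391}} = 4 \left(- \frac{287391}{2586518}\right) = - \frac{574782}{1293259} \approx -0.44444$)
$\left(- \frac{142590}{r{\left(-293 \right)}} + \frac{z{\left(-262 \right)}}{-86660}\right) + V = \left(- \frac{142590}{-293} + \frac{125}{-86660}\right) - \frac{574782}{1293259} = \left(\left(-142590\right) \left(- \frac{1}{293}\right) + 125 \left(- \frac{1}{86660}\right)\right) - \frac{574782}{1293259} = \left(\frac{142590}{293} - \frac{25}{17332}\right) - \frac{574782}{1293259} = \frac{2471362555}{5078276} - \frac{574782}{1293259} = \frac{3193192964880913}{6567526141484}$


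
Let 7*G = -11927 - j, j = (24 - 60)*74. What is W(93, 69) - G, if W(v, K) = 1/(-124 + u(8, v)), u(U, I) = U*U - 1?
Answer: 565036/427 ≈ 1323.3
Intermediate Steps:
u(U, I) = -1 + U² (u(U, I) = U² - 1 = -1 + U²)
j = -2664 (j = -36*74 = -2664)
W(v, K) = -1/61 (W(v, K) = 1/(-124 + (-1 + 8²)) = 1/(-124 + (-1 + 64)) = 1/(-124 + 63) = 1/(-61) = -1/61)
G = -9263/7 (G = (-11927 - 1*(-2664))/7 = (-11927 + 2664)/7 = (⅐)*(-9263) = -9263/7 ≈ -1323.3)
W(93, 69) - G = -1/61 - 1*(-9263/7) = -1/61 + 9263/7 = 565036/427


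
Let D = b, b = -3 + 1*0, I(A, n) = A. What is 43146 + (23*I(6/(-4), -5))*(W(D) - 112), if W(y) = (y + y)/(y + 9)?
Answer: 94089/2 ≈ 47045.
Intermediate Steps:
b = -3 (b = -3 + 0 = -3)
D = -3
W(y) = 2*y/(9 + y) (W(y) = (2*y)/(9 + y) = 2*y/(9 + y))
43146 + (23*I(6/(-4), -5))*(W(D) - 112) = 43146 + (23*(6/(-4)))*(2*(-3)/(9 - 3) - 112) = 43146 + (23*(6*(-¼)))*(2*(-3)/6 - 112) = 43146 + (23*(-3/2))*(2*(-3)*(⅙) - 112) = 43146 - 69*(-1 - 112)/2 = 43146 - 69/2*(-113) = 43146 + 7797/2 = 94089/2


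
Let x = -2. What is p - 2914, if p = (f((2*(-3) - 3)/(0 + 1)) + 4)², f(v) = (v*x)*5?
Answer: 5922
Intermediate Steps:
f(v) = -10*v (f(v) = (v*(-2))*5 = -2*v*5 = -10*v)
p = 8836 (p = (-10*(2*(-3) - 3)/(0 + 1) + 4)² = (-10*(-6 - 3)/1 + 4)² = (-(-90) + 4)² = (-10*(-9) + 4)² = (90 + 4)² = 94² = 8836)
p - 2914 = 8836 - 2914 = 5922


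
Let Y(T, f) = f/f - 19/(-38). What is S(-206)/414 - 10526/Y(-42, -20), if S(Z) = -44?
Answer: -1452610/207 ≈ -7017.4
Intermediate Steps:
Y(T, f) = 3/2 (Y(T, f) = 1 - 19*(-1/38) = 1 + ½ = 3/2)
S(-206)/414 - 10526/Y(-42, -20) = -44/414 - 10526/3/2 = -44*1/414 - 10526*⅔ = -22/207 - 21052/3 = -1452610/207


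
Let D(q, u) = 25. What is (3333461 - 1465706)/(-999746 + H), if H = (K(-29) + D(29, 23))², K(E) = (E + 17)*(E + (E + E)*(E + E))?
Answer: 1867755/1598600279 ≈ 0.0011684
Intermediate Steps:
K(E) = (17 + E)*(E + 4*E²) (K(E) = (17 + E)*(E + (2*E)*(2*E)) = (17 + E)*(E + 4*E²))
H = 1599600025 (H = (-29*(17 + 4*(-29)² + 69*(-29)) + 25)² = (-29*(17 + 4*841 - 2001) + 25)² = (-29*(17 + 3364 - 2001) + 25)² = (-29*1380 + 25)² = (-40020 + 25)² = (-39995)² = 1599600025)
(3333461 - 1465706)/(-999746 + H) = (3333461 - 1465706)/(-999746 + 1599600025) = 1867755/1598600279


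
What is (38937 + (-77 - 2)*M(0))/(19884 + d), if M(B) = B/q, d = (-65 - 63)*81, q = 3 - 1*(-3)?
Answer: 12979/3172 ≈ 4.0917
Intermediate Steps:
q = 6 (q = 3 + 3 = 6)
d = -10368 (d = -128*81 = -10368)
M(B) = B/6
(38937 + (-77 - 2)*M(0))/(19884 + d) = (38937 + (-77 - 2)*((⅙)*0))/(19884 - 10368) = (38937 - 79*0)/9516 = (38937 + 0)*(1/9516) = 38937*(1/9516) = 12979/3172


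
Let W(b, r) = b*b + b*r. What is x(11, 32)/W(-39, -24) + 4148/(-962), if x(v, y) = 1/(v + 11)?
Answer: -8623655/1999998 ≈ -4.3118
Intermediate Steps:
W(b, r) = b² + b*r
x(v, y) = 1/(11 + v)
x(11, 32)/W(-39, -24) + 4148/(-962) = 1/((11 + 11)*((-39*(-39 - 24)))) + 4148/(-962) = 1/(22*((-39*(-63)))) + 4148*(-1/962) = (1/22)/2457 - 2074/481 = (1/22)*(1/2457) - 2074/481 = 1/54054 - 2074/481 = -8623655/1999998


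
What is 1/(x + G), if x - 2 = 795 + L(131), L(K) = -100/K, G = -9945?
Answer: -131/1198488 ≈ -0.00010930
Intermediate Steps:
x = 104307/131 (x = 2 + (795 - 100/131) = 2 + 104045/131 = 104307/131 ≈ 796.24)
1/(x + G) = 1/(104307/131 - 9945) = 1/(-1198488/131) = -131/1198488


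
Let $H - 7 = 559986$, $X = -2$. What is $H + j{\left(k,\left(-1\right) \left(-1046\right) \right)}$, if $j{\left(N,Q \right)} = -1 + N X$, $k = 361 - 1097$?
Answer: $561464$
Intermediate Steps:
$k = -736$
$H = 559993$ ($H = 7 + 559986 = 559993$)
$j{\left(N,Q \right)} = -1 - 2 N$ ($j{\left(N,Q \right)} = -1 + N \left(-2\right) = -1 - 2 N$)
$H + j{\left(k,\left(-1\right) \left(-1046\right) \right)} = 559993 - -1471 = 559993 + \left(-1 + 1472\right) = 559993 + 1471 = 561464$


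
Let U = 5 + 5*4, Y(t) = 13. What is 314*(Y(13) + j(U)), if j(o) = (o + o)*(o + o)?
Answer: 789082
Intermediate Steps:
U = 25 (U = 5 + 20 = 25)
j(o) = 4*o² (j(o) = (2*o)*(2*o) = 4*o²)
314*(Y(13) + j(U)) = 314*(13 + 4*25²) = 314*(13 + 4*625) = 314*(13 + 2500) = 314*2513 = 789082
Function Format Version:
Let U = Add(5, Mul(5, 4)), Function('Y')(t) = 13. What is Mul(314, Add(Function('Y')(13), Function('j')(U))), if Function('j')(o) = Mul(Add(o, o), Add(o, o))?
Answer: 789082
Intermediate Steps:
U = 25 (U = Add(5, 20) = 25)
Function('j')(o) = Mul(4, Pow(o, 2)) (Function('j')(o) = Mul(Mul(2, o), Mul(2, o)) = Mul(4, Pow(o, 2)))
Mul(314, Add(Function('Y')(13), Function('j')(U))) = Mul(314, Add(13, Mul(4, Pow(25, 2)))) = Mul(314, Add(13, Mul(4, 625))) = Mul(314, Add(13, 2500)) = Mul(314, 2513) = 789082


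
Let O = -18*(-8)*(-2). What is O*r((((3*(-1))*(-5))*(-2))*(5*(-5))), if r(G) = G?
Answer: -216000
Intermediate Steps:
O = -288 (O = 144*(-2) = -288)
O*r((((3*(-1))*(-5))*(-2))*(5*(-5))) = -288*((3*(-1))*(-5))*(-2)*5*(-5) = -288*-3*(-5)*(-2)*(-25) = -288*15*(-2)*(-25) = -(-8640)*(-25) = -288*750 = -216000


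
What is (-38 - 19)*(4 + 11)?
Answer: -855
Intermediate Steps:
(-38 - 19)*(4 + 11) = -57*15 = -855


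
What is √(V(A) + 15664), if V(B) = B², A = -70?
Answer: 2*√5141 ≈ 143.40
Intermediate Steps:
√(V(A) + 15664) = √((-70)² + 15664) = √(4900 + 15664) = √20564 = 2*√5141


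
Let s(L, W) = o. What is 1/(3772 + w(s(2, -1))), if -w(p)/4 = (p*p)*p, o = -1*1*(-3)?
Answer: 1/3664 ≈ 0.00027293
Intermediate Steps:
o = 3 (o = -1*(-3) = 3)
s(L, W) = 3
w(p) = -4*p**3 (w(p) = -4*p*p*p = -4*p**2*p = -4*p**3)
1/(3772 + w(s(2, -1))) = 1/(3772 - 4*3**3) = 1/(3772 - 4*27) = 1/(3772 - 108) = 1/3664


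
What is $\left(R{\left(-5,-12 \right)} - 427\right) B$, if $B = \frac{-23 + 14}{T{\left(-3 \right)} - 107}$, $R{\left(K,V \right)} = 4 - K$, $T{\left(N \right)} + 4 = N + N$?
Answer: $- \frac{418}{13} \approx -32.154$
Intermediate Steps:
$T{\left(N \right)} = -4 + 2 N$ ($T{\left(N \right)} = -4 + \left(N + N\right) = -4 + 2 N$)
$B = \frac{1}{13}$ ($B = \frac{-23 + 14}{\left(-4 + 2 \left(-3\right)\right) - 107} = - \frac{9}{\left(-4 - 6\right) - 107} = - \frac{9}{-10 - 107} = - \frac{9}{-117} = \left(-9\right) \left(- \frac{1}{117}\right) = \frac{1}{13} \approx 0.076923$)
$\left(R{\left(-5,-12 \right)} - 427\right) B = \left(\left(4 - -5\right) - 427\right) \frac{1}{13} = \left(\left(4 + 5\right) - 427\right) \frac{1}{13} = \left(9 - 427\right) \frac{1}{13} = \left(-418\right) \frac{1}{13} = - \frac{418}{13}$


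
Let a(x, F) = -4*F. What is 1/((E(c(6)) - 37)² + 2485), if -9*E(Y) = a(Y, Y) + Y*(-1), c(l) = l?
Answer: 9/32566 ≈ 0.00027636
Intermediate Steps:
E(Y) = 5*Y/9 (E(Y) = -(-4*Y + Y*(-1))/9 = -(-4*Y - Y)/9 = -(-5)*Y/9 = 5*Y/9)
1/((E(c(6)) - 37)² + 2485) = 1/(((5/9)*6 - 37)² + 2485) = 1/((10/3 - 37)² + 2485) = 1/((-101/3)² + 2485) = 1/(10201/9 + 2485) = 1/(32566/9) = 9/32566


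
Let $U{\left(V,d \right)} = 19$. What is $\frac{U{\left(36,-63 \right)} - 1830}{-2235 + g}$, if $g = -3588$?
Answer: $\frac{1811}{5823} \approx 0.31101$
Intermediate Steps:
$\frac{U{\left(36,-63 \right)} - 1830}{-2235 + g} = \frac{19 - 1830}{-2235 - 3588} = - \frac{1811}{-5823} = \left(-1811\right) \left(- \frac{1}{5823}\right) = \frac{1811}{5823}$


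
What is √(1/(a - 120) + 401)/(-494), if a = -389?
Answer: -√25972743/125723 ≈ -0.040536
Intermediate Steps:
√(1/(a - 120) + 401)/(-494) = √(1/(-389 - 120) + 401)/(-494) = √(1/(-509) + 401)*(-1/494) = √(-1/509 + 401)*(-1/494) = √(204108/509)*(-1/494) = (2*√25972743/509)*(-1/494) = -√25972743/125723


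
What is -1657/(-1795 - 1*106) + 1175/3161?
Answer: 7471452/6009061 ≈ 1.2434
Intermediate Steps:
-1657/(-1795 - 1*106) + 1175/3161 = -1657/(-1795 - 106) + 1175*(1/3161) = -1657/(-1901) + 1175/3161 = -1657*(-1/1901) + 1175/3161 = 1657/1901 + 1175/3161 = 7471452/6009061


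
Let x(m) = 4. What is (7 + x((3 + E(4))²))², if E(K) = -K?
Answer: 121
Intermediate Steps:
(7 + x((3 + E(4))²))² = (7 + 4)² = 11² = 121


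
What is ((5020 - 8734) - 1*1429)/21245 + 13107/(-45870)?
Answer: -6858235/12993442 ≈ -0.52782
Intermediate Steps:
((5020 - 8734) - 1*1429)/21245 + 13107/(-45870) = (-3714 - 1429)*(1/21245) + 13107*(-1/45870) = -5143*1/21245 - 4369/15290 = -5143/21245 - 4369/15290 = -6858235/12993442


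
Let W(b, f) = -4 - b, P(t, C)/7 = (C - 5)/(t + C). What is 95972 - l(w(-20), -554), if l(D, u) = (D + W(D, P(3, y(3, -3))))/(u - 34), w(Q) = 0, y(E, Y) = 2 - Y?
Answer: 14107883/147 ≈ 95972.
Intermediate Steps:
P(t, C) = 7*(-5 + C)/(C + t) (P(t, C) = 7*((C - 5)/(t + C)) = 7*((-5 + C)/(C + t)) = 7*(-5 + C)/(C + t))
l(D, u) = -4/(-34 + u) (l(D, u) = (D + (-4 - D))/(u - 34) = -4/(-34 + u))
95972 - l(w(-20), -554) = 95972 - (-4)/(-34 - 554) = 95972 - (-4)/(-588) = 95972 - (-4)*(-1)/588 = 95972 - 1*1/147 = 95972 - 1/147 = 14107883/147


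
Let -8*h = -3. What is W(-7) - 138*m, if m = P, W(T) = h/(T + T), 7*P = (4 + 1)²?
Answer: -55203/112 ≈ -492.88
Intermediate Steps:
h = 3/8 (h = -⅛*(-3) = 3/8 ≈ 0.37500)
P = 25/7 (P = (4 + 1)²/7 = (⅐)*5² = (⅐)*25 = 25/7 ≈ 3.5714)
W(T) = 3/(16*T) (W(T) = 3/(8*(T + T)) = 3/(8*((2*T))) = 3*(1/(2*T))/8 = 3/(16*T))
m = 25/7 ≈ 3.5714
W(-7) - 138*m = (3/16)/(-7) - 138*25/7 = (3/16)*(-⅐) - 3450/7 = -3/112 - 3450/7 = -55203/112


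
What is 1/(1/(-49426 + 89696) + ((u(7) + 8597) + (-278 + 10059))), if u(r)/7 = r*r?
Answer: 40270/753894671 ≈ 5.3416e-5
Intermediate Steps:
u(r) = 7*r**2 (u(r) = 7*(r*r) = 7*r**2)
1/(1/(-49426 + 89696) + ((u(7) + 8597) + (-278 + 10059))) = 1/(1/(-49426 + 89696) + ((7*7**2 + 8597) + (-278 + 10059))) = 1/(1/40270 + ((7*49 + 8597) + 9781)) = 1/(1/40270 + ((343 + 8597) + 9781)) = 1/(1/40270 + (8940 + 9781)) = 1/(1/40270 + 18721) = 1/(753894671/40270) = 40270/753894671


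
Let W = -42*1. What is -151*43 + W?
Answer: -6535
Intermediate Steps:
W = -42
-151*43 + W = -151*43 - 42 = -6493 - 42 = -6535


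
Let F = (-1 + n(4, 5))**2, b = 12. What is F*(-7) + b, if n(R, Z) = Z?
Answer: -100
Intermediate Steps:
F = 16 (F = (-1 + 5)**2 = 4**2 = 16)
F*(-7) + b = 16*(-7) + 12 = -112 + 12 = -100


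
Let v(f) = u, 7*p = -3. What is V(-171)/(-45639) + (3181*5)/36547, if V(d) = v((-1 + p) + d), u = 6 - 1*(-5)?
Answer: 65953298/151633503 ≈ 0.43495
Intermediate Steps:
p = -3/7 (p = (1/7)*(-3) = -3/7 ≈ -0.42857)
u = 11 (u = 6 + 5 = 11)
v(f) = 11
V(d) = 11
V(-171)/(-45639) + (3181*5)/36547 = 11/(-45639) + (3181*5)/36547 = 11*(-1/45639) + 15905*(1/36547) = -1/4149 + 15905/36547 = 65953298/151633503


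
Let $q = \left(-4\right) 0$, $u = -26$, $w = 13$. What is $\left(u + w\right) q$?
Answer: $0$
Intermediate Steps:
$q = 0$
$\left(u + w\right) q = \left(-26 + 13\right) 0 = \left(-13\right) 0 = 0$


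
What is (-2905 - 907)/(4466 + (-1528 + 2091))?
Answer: -3812/5029 ≈ -0.75800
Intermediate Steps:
(-2905 - 907)/(4466 + (-1528 + 2091)) = -3812/(4466 + 563) = -3812/5029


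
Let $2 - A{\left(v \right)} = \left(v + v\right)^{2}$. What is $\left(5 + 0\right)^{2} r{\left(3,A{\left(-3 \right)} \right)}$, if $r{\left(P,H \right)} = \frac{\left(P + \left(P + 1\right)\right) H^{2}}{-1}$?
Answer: $-202300$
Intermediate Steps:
$A{\left(v \right)} = 2 - 4 v^{2}$ ($A{\left(v \right)} = 2 - \left(v + v\right)^{2} = 2 - \left(2 v\right)^{2} = 2 - 4 v^{2}$)
$r{\left(P,H \right)} = - H^{2} \left(1 + 2 P\right)$ ($r{\left(P,H \right)} = \left(P + \left(1 + P\right)\right) H^{2} \left(-1\right) = \left(1 + 2 P\right) H^{2} \left(-1\right) = H^{2} \left(1 + 2 P\right) \left(-1\right) = - H^{2} \left(1 + 2 P\right)$)
$\left(5 + 0\right)^{2} r{\left(3,A{\left(-3 \right)} \right)} = \left(5 + 0\right)^{2} \left(2 - 4 \left(-3\right)^{2}\right)^{2} \left(-1 - 6\right) = 5^{2} \left(2 - 36\right)^{2} \left(-1 - 6\right) = 25 \left(2 - 36\right)^{2} \left(-7\right) = 25 \left(-34\right)^{2} \left(-7\right) = 25 \cdot 1156 \left(-7\right) = 25 \left(-8092\right) = -202300$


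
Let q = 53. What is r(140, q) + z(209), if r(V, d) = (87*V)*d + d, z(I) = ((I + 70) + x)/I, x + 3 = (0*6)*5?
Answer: 134929213/209 ≈ 6.4559e+5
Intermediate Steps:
x = -3 (x = -3 + (0*6)*5 = -3 + 0*5 = -3 + 0 = -3)
z(I) = (67 + I)/I (z(I) = ((I + 70) - 3)/I = ((70 + I) - 3)/I = (67 + I)/I)
r(V, d) = d + 87*V*d (r(V, d) = 87*V*d + d = d + 87*V*d)
r(140, q) + z(209) = 53*(1 + 87*140) + (67 + 209)/209 = 53*(1 + 12180) + (1/209)*276 = 53*12181 + 276/209 = 645593 + 276/209 = 134929213/209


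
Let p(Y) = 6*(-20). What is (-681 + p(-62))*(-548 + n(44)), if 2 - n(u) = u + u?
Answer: 507834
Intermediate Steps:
n(u) = 2 - 2*u (n(u) = 2 - (u + u) = 2 - 2*u)
p(Y) = -120
(-681 + p(-62))*(-548 + n(44)) = (-681 - 120)*(-548 + (2 - 2*44)) = -801*(-548 + (2 - 88)) = -801*(-548 - 86) = -801*(-634) = 507834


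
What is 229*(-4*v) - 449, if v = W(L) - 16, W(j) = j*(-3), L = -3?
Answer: 5963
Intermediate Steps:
W(j) = -3*j
v = -7 (v = -3*(-3) - 16 = 9 - 16 = -7)
229*(-4*v) - 449 = 229*(-4*(-7)) - 449 = 229*28 - 449 = 6412 - 449 = 5963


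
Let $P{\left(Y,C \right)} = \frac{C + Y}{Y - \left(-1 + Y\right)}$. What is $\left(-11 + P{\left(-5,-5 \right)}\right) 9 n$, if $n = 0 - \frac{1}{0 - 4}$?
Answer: $- \frac{189}{4} \approx -47.25$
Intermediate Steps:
$P{\left(Y,C \right)} = C + Y$ ($P{\left(Y,C \right)} = \frac{C + Y}{1} = \left(C + Y\right) 1 = C + Y$)
$n = \frac{1}{4}$ ($n = 0 - \frac{1}{-4} = 0 - - \frac{1}{4} = 0 + \frac{1}{4} = \frac{1}{4} \approx 0.25$)
$\left(-11 + P{\left(-5,-5 \right)}\right) 9 n = \left(-11 - 10\right) 9 \cdot \frac{1}{4} = \left(-21\right) 9 \cdot \frac{1}{4} = \left(-189\right) \frac{1}{4} = - \frac{189}{4}$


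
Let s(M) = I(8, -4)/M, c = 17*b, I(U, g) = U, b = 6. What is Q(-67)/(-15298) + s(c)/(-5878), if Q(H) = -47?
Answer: 7014187/2293001922 ≈ 0.0030590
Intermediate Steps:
c = 102 (c = 17*6 = 102)
s(M) = 8/M
Q(-67)/(-15298) + s(c)/(-5878) = -47/(-15298) + (8/102)/(-5878) = -47*(-1/15298) + (8*(1/102))*(-1/5878) = 47/15298 + (4/51)*(-1/5878) = 47/15298 - 2/149889 = 7014187/2293001922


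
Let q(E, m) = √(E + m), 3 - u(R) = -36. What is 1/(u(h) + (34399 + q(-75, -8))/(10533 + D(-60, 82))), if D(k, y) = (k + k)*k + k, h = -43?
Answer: 4262998586/174554511133 - 5891*I*√83/174554511133 ≈ 0.024422 - 3.0747e-7*I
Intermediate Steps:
u(R) = 39 (u(R) = 3 - 1*(-36) = 3 + 36 = 39)
D(k, y) = k + 2*k² (D(k, y) = (2*k)*k + k = 2*k² + k = k + 2*k²)
1/(u(h) + (34399 + q(-75, -8))/(10533 + D(-60, 82))) = 1/(39 + (34399 + √(-75 - 8))/(10533 - 60*(1 + 2*(-60)))) = 1/(39 + (34399 + √(-83))/(10533 - 60*(1 - 120))) = 1/(39 + (34399 + I*√83)/(10533 - 60*(-119))) = 1/(39 + (34399 + I*√83)/(10533 + 7140)) = 1/(39 + (34399 + I*√83)/17673) = 1/(39 + (34399 + I*√83)*(1/17673)) = 1/(39 + (34399/17673 + I*√83/17673)) = 1/(723646/17673 + I*√83/17673)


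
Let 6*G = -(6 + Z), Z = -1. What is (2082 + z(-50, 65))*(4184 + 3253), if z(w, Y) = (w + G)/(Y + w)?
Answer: 92751785/6 ≈ 1.5459e+7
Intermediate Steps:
G = -⅚ (G = (-(6 - 1))/6 = (-1*5)/6 = (⅙)*(-5) = -⅚ ≈ -0.83333)
z(w, Y) = (-⅚ + w)/(Y + w) (z(w, Y) = (w - ⅚)/(Y + w) = (-⅚ + w)/(Y + w))
(2082 + z(-50, 65))*(4184 + 3253) = (2082 + (-⅚ - 50)/(65 - 50))*(4184 + 3253) = (2082 - 305/6/15)*7437 = (2082 + (1/15)*(-305/6))*7437 = (2082 - 61/18)*7437 = (37415/18)*7437 = 92751785/6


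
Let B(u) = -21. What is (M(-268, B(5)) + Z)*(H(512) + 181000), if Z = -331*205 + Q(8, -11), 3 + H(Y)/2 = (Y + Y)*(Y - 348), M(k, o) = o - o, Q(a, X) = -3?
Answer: -35073493028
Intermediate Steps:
M(k, o) = 0
H(Y) = -6 + 4*Y*(-348 + Y) (H(Y) = -6 + 2*((Y + Y)*(Y - 348)) = -6 + 2*((2*Y)*(-348 + Y)) = -6 + 2*(2*Y*(-348 + Y)) = -6 + 4*Y*(-348 + Y))
Z = -67858 (Z = -331*205 - 3 = -67855 - 3 = -67858)
(M(-268, B(5)) + Z)*(H(512) + 181000) = (0 - 67858)*((-6 - 1392*512 + 4*512²) + 181000) = -67858*((-6 - 712704 + 4*262144) + 181000) = -67858*((-6 - 712704 + 1048576) + 181000) = -67858*(335866 + 181000) = -67858*516866 = -35073493028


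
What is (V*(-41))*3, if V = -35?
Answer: 4305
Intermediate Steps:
(V*(-41))*3 = -35*(-41)*3 = 1435*3 = 4305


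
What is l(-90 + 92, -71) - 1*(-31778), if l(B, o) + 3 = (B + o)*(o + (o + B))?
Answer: 41435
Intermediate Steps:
l(B, o) = -3 + (B + o)*(B + 2*o) (l(B, o) = -3 + (B + o)*(o + (o + B)) = -3 + (B + o)*(o + (B + o)) = -3 + (B + o)*(B + 2*o))
l(-90 + 92, -71) - 1*(-31778) = (-3 + (-90 + 92)**2 + 2*(-71)**2 + 3*(-90 + 92)*(-71)) - 1*(-31778) = (-3 + 2**2 + 2*5041 + 3*2*(-71)) + 31778 = (-3 + 4 + 10082 - 426) + 31778 = 9657 + 31778 = 41435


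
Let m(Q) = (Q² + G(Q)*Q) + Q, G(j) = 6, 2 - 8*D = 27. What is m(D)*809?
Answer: -626975/64 ≈ -9796.5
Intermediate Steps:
D = -25/8 (D = ¼ - ⅛*27 = ¼ - 27/8 = -25/8 ≈ -3.1250)
m(Q) = Q² + 7*Q (m(Q) = (Q² + 6*Q) + Q = Q² + 7*Q)
m(D)*809 = -25*(7 - 25/8)/8*809 = -25/8*31/8*809 = -775/64*809 = -626975/64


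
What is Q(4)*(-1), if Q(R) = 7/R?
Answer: -7/4 ≈ -1.7500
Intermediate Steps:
Q(4)*(-1) = (7/4)*(-1) = -7/4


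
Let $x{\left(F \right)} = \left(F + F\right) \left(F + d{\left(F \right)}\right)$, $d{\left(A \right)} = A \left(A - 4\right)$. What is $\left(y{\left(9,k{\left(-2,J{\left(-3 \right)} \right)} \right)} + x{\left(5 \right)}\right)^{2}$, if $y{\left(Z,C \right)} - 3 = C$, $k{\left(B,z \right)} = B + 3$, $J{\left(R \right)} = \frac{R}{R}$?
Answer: $10816$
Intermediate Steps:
$J{\left(R \right)} = 1$
$k{\left(B,z \right)} = 3 + B$
$y{\left(Z,C \right)} = 3 + C$
$d{\left(A \right)} = A \left(-4 + A\right)$
$x{\left(F \right)} = 2 F \left(F + F \left(-4 + F\right)\right)$ ($x{\left(F \right)} = \left(F + F\right) \left(F + F \left(-4 + F\right)\right) = 2 F \left(F + F \left(-4 + F\right)\right)$)
$\left(y{\left(9,k{\left(-2,J{\left(-3 \right)} \right)} \right)} + x{\left(5 \right)}\right)^{2} = \left(\left(3 + \left(3 - 2\right)\right) + 2 \cdot 5^{2} \left(-3 + 5\right)\right)^{2} = \left(\left(3 + 1\right) + 2 \cdot 25 \cdot 2\right)^{2} = \left(4 + 100\right)^{2} = 104^{2} = 10816$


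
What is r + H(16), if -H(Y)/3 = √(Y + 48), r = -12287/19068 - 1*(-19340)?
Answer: 368305201/19068 ≈ 19315.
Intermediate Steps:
r = 368762833/19068 (r = -12287*1/19068 + 19340 = -12287/19068 + 19340 = 368762833/19068 ≈ 19339.)
H(Y) = -3*√(48 + Y) (H(Y) = -3*√(Y + 48) = -3*√(48 + Y))
r + H(16) = 368762833/19068 - 3*√(48 + 16) = 368762833/19068 - 3*√64 = 368762833/19068 - 3*8 = 368762833/19068 - 24 = 368305201/19068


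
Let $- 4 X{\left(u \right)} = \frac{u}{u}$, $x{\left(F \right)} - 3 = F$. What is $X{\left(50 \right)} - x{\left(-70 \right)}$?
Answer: $\frac{267}{4} \approx 66.75$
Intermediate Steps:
$x{\left(F \right)} = 3 + F$
$X{\left(u \right)} = - \frac{1}{4}$ ($X{\left(u \right)} = - \frac{u \frac{1}{u}}{4} = \left(- \frac{1}{4}\right) 1 = - \frac{1}{4}$)
$X{\left(50 \right)} - x{\left(-70 \right)} = - \frac{1}{4} - \left(3 - 70\right) = - \frac{1}{4} - -67 = - \frac{1}{4} + 67 = \frac{267}{4}$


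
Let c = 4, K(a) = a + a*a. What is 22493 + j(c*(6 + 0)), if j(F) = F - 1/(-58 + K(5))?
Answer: 630477/28 ≈ 22517.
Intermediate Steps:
K(a) = a + a²
j(F) = 1/28 + F (j(F) = F - 1/(-58 + 5*(1 + 5)) = F - 1/(-58 + 5*6) = F - 1/(-58 + 30) = F - 1/(-28) = F - 1*(-1/28) = F + 1/28 = 1/28 + F)
22493 + j(c*(6 + 0)) = 22493 + (1/28 + 4*(6 + 0)) = 22493 + (1/28 + 4*6) = 22493 + (1/28 + 24) = 22493 + 673/28 = 630477/28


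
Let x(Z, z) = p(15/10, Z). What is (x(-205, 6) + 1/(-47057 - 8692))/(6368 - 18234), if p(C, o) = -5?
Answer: 139373/330758817 ≈ 0.00042137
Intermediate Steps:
x(Z, z) = -5
(x(-205, 6) + 1/(-47057 - 8692))/(6368 - 18234) = (-5 + 1/(-47057 - 8692))/(6368 - 18234) = (-5 + 1/(-55749))/(-11866) = (-5 - 1/55749)*(-1/11866) = -278746/55749*(-1/11866) = 139373/330758817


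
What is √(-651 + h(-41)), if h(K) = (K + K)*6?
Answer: 3*I*√127 ≈ 33.808*I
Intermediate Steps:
h(K) = 12*K (h(K) = (2*K)*6 = 12*K)
√(-651 + h(-41)) = √(-651 + 12*(-41)) = √(-651 - 492) = √(-1143) = 3*I*√127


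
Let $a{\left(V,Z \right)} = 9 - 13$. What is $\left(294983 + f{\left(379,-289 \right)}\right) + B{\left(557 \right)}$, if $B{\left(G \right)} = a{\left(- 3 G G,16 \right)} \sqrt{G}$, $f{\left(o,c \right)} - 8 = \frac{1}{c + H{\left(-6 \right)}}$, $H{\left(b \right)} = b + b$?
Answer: $\frac{88792290}{301} - 4 \sqrt{557} \approx 2.949 \cdot 10^{5}$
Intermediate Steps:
$a{\left(V,Z \right)} = -4$ ($a{\left(V,Z \right)} = 9 - 13 = -4$)
$H{\left(b \right)} = 2 b$
$f{\left(o,c \right)} = 8 + \frac{1}{-12 + c}$ ($f{\left(o,c \right)} = 8 + \frac{1}{c + 2 \left(-6\right)} = 8 + \frac{1}{c - 12} = 8 + \frac{1}{-12 + c}$)
$B{\left(G \right)} = - 4 \sqrt{G}$
$\left(294983 + f{\left(379,-289 \right)}\right) + B{\left(557 \right)} = \left(294983 + \frac{-95 + 8 \left(-289\right)}{-12 - 289}\right) - 4 \sqrt{557} = \left(294983 + \frac{-95 - 2312}{-301}\right) - 4 \sqrt{557} = \left(294983 - - \frac{2407}{301}\right) - 4 \sqrt{557} = \left(294983 + \frac{2407}{301}\right) - 4 \sqrt{557} = \frac{88792290}{301} - 4 \sqrt{557}$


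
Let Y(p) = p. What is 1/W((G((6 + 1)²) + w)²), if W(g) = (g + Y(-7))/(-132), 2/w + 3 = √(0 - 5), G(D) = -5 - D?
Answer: -2123924/47559429 + 11176*I*√5/47559429 ≈ -0.044658 + 0.00052545*I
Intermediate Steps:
w = 2/(-3 + I*√5) (w = 2/(-3 + √(0 - 5)) = 2/(-3 + √(-5)) = 2/(-3 + I*√5) ≈ -0.42857 - 0.31944*I)
W(g) = 7/132 - g/132 (W(g) = (g - 7)/(-132) = (-7 + g)*(-1/132) = 7/132 - g/132)
1/W((G((6 + 1)²) + w)²) = 1/(7/132 - ((-5 - (6 + 1)²) + (-3/7 - I*√5/7))²/132) = 1/(7/132 - ((-5 - 1*7²) + (-3/7 - I*√5/7))²/132) = 1/(7/132 - ((-5 - 1*49) + (-3/7 - I*√5/7))²/132) = 1/(7/132 - ((-5 - 49) + (-3/7 - I*√5/7))²/132) = 1/(7/132 - (-54 + (-3/7 - I*√5/7))²/132) = 1/(7/132 - (-381/7 - I*√5/7)²/132)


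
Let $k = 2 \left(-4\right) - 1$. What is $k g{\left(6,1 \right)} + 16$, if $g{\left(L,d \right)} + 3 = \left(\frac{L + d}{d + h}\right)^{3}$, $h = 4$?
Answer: $\frac{2288}{125} \approx 18.304$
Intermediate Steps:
$g{\left(L,d \right)} = -3 + \frac{\left(L + d\right)^{3}}{\left(4 + d\right)^{3}}$ ($g{\left(L,d \right)} = -3 + \left(\frac{L + d}{d + 4}\right)^{3} = -3 + \left(\frac{L + d}{4 + d}\right)^{3} = -3 + \frac{\left(L + d\right)^{3}}{\left(4 + d\right)^{3}}$)
$k = -9$ ($k = -8 - 1 = -9$)
$k g{\left(6,1 \right)} + 16 = - 9 \left(-3 + \frac{\left(6 + 1\right)^{3}}{\left(4 + 1\right)^{3}}\right) + 16 = - 9 \left(-3 + \frac{7^{3}}{125}\right) + 16 = - 9 \left(-3 + \frac{1}{125} \cdot 343\right) + 16 = - 9 \left(-3 + \frac{343}{125}\right) + 16 = \left(-9\right) \left(- \frac{32}{125}\right) + 16 = \frac{288}{125} + 16 = \frac{2288}{125}$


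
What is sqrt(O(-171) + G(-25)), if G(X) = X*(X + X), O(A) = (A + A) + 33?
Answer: sqrt(941) ≈ 30.676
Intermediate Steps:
O(A) = 33 + 2*A (O(A) = 2*A + 33 = 33 + 2*A)
G(X) = 2*X**2 (G(X) = X*(2*X) = 2*X**2)
sqrt(O(-171) + G(-25)) = sqrt((33 + 2*(-171)) + 2*(-25)**2) = sqrt((33 - 342) + 2*625) = sqrt(-309 + 1250) = sqrt(941)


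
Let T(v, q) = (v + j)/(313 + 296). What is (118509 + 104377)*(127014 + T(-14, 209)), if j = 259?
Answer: 2462946690158/87 ≈ 2.8310e+10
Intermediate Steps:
T(v, q) = 37/87 + v/609 (T(v, q) = (v + 259)/(313 + 296) = (259 + v)/609 = (259 + v)*(1/609) = 37/87 + v/609)
(118509 + 104377)*(127014 + T(-14, 209)) = (118509 + 104377)*(127014 + (37/87 + (1/609)*(-14))) = 222886*(127014 + (37/87 - 2/87)) = 222886*(127014 + 35/87) = 222886*(11050253/87) = 2462946690158/87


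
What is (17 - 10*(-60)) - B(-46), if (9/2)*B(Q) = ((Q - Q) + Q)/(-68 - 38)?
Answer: 294263/477 ≈ 616.90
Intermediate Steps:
B(Q) = -Q/477 (B(Q) = 2*(((Q - Q) + Q)/(-68 - 38))/9 = 2*((0 + Q)/(-106))/9 = 2*(Q*(-1/106))/9 = 2*(-Q/106)/9 = -Q/477)
(17 - 10*(-60)) - B(-46) = (17 - 10*(-60)) - (-1)*(-46)/477 = (17 + 600) - 1*46/477 = 617 - 46/477 = 294263/477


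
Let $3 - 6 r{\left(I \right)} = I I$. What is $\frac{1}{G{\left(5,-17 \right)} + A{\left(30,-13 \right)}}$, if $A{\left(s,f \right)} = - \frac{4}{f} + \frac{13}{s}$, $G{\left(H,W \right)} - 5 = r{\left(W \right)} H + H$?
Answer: $- \frac{130}{29587} \approx -0.0043938$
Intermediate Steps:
$r{\left(I \right)} = \frac{1}{2} - \frac{I^{2}}{6}$ ($r{\left(I \right)} = \frac{1}{2} - \frac{I I}{6} = \frac{1}{2} - \frac{I^{2}}{6}$)
$G{\left(H,W \right)} = 5 + H + H \left(\frac{1}{2} - \frac{W^{2}}{6}\right)$ ($G{\left(H,W \right)} = 5 + \left(\left(\frac{1}{2} - \frac{W^{2}}{6}\right) H + H\right) = 5 + \left(H \left(\frac{1}{2} - \frac{W^{2}}{6}\right) + H\right) = 5 + \left(H + H \left(\frac{1}{2} - \frac{W^{2}}{6}\right)\right) = 5 + H + H \left(\frac{1}{2} - \frac{W^{2}}{6}\right)$)
$\frac{1}{G{\left(5,-17 \right)} + A{\left(30,-13 \right)}} = \frac{1}{\left(5 + \frac{3}{2} \cdot 5 - \frac{5 \left(-17\right)^{2}}{6}\right) + \left(- \frac{4}{-13} + \frac{13}{30}\right)} = \frac{1}{\left(5 + \frac{15}{2} - \frac{5}{6} \cdot 289\right) + \left(\left(-4\right) \left(- \frac{1}{13}\right) + 13 \cdot \frac{1}{30}\right)} = \frac{1}{\left(5 + \frac{15}{2} - \frac{1445}{6}\right) + \left(\frac{4}{13} + \frac{13}{30}\right)} = \frac{1}{- \frac{685}{3} + \frac{289}{390}} = \frac{1}{- \frac{29587}{130}} = - \frac{130}{29587}$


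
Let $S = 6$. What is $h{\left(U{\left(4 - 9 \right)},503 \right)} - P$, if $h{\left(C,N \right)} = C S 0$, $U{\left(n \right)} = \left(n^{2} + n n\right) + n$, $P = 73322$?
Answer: $-73322$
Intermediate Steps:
$U{\left(n \right)} = n + 2 n^{2}$ ($U{\left(n \right)} = \left(n^{2} + n^{2}\right) + n = 2 n^{2} + n = n + 2 n^{2}$)
$h{\left(C,N \right)} = 0$ ($h{\left(C,N \right)} = C 6 \cdot 0 = 6 C 0 = 0$)
$h{\left(U{\left(4 - 9 \right)},503 \right)} - P = 0 - 73322 = -73322$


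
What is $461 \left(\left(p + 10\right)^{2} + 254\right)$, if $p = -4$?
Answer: $133690$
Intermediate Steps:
$461 \left(\left(p + 10\right)^{2} + 254\right) = 461 \left(\left(-4 + 10\right)^{2} + 254\right) = 461 \left(6^{2} + 254\right) = 461 \left(36 + 254\right) = 461 \cdot 290 = 133690$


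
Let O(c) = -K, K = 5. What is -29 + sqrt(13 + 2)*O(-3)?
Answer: -29 - 5*sqrt(15) ≈ -48.365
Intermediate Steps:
O(c) = -5 (O(c) = -1*5 = -5)
-29 + sqrt(13 + 2)*O(-3) = -29 + sqrt(13 + 2)*(-5) = -29 + sqrt(15)*(-5) = -29 - 5*sqrt(15)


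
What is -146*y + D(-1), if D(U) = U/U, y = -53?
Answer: 7739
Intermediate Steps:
D(U) = 1
-146*y + D(-1) = -146*(-53) + 1 = 7738 + 1 = 7739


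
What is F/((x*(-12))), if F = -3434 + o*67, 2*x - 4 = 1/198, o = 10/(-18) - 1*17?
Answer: 456412/2379 ≈ 191.85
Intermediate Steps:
o = -158/9 (o = 10*(-1/18) - 17 = -5/9 - 17 = -158/9 ≈ -17.556)
x = 793/396 (x = 2 + (½)/198 = 2 + (½)*(1/198) = 2 + 1/396 = 793/396 ≈ 2.0025)
F = -41492/9 (F = -3434 - 158/9*67 = -3434 - 10586/9 = -41492/9 ≈ -4610.2)
F/((x*(-12))) = -41492/(9*((793/396)*(-12))) = -41492/(9*(-793/33)) = -41492/9*(-33/793) = 456412/2379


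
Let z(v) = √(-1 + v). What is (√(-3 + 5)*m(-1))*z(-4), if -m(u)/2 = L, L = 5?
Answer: -10*I*√10 ≈ -31.623*I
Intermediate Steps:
m(u) = -10 (m(u) = -2*5 = -10)
(√(-3 + 5)*m(-1))*z(-4) = (√(-3 + 5)*(-10))*√(-1 - 4) = (√2*(-10))*√(-5) = (-10*√2)*(I*√5) = -10*I*√10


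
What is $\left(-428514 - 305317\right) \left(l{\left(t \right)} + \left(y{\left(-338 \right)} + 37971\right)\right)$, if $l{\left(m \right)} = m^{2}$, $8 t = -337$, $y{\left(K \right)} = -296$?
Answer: $- \frac{1852753760039}{64} \approx -2.8949 \cdot 10^{10}$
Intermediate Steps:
$t = - \frac{337}{8}$ ($t = \frac{1}{8} \left(-337\right) = - \frac{337}{8} \approx -42.125$)
$\left(-428514 - 305317\right) \left(l{\left(t \right)} + \left(y{\left(-338 \right)} + 37971\right)\right) = \left(-428514 - 305317\right) \left(\left(- \frac{337}{8}\right)^{2} + \left(-296 + 37971\right)\right) = - 733831 \left(\frac{113569}{64} + 37675\right) = \left(-733831\right) \frac{2524769}{64} = - \frac{1852753760039}{64}$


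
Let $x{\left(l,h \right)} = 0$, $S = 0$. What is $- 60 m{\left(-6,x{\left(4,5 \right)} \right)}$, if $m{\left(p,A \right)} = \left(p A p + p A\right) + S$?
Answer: $0$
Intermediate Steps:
$m{\left(p,A \right)} = A p + A p^{2}$ ($m{\left(p,A \right)} = \left(p A p + p A\right) + 0 = \left(A p p + A p\right) + 0 = \left(A p^{2} + A p\right) + 0 = \left(A p + A p^{2}\right) + 0 = A p + A p^{2}$)
$- 60 m{\left(-6,x{\left(4,5 \right)} \right)} = - 60 \cdot 0 \left(-6\right) \left(1 - 6\right) = - 60 \cdot 0 \left(-6\right) \left(-5\right) = \left(-60\right) 0 = 0$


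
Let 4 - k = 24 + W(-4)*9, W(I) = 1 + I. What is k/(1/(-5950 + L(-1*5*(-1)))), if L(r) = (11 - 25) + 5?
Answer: -41713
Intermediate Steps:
L(r) = -9 (L(r) = -14 + 5 = -9)
k = 7 (k = 4 - (24 + (1 - 4)*9) = 4 - (24 - 3*9) = 4 - (24 - 27) = 4 - 1*(-3) = 4 + 3 = 7)
k/(1/(-5950 + L(-1*5*(-1)))) = 7/(1/(-5950 - 9)) = 7/(1/(-5959)) = 7/(-1/5959) = 7*(-5959) = -41713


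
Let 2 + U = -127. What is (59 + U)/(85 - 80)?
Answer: -14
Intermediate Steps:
U = -129 (U = -2 - 127 = -129)
(59 + U)/(85 - 80) = (59 - 129)/(85 - 80) = -70/5 = -70*⅕ = -14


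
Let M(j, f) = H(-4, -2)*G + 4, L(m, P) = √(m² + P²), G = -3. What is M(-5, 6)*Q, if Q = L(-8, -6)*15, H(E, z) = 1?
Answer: 150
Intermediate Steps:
L(m, P) = √(P² + m²)
M(j, f) = 1 (M(j, f) = 1*(-3) + 4 = -3 + 4 = 1)
Q = 150 (Q = √((-6)² + (-8)²)*15 = √(36 + 64)*15 = √100*15 = 10*15 = 150)
M(-5, 6)*Q = 1*150 = 150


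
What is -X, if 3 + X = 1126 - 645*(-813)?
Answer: -525508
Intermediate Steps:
X = 525508 (X = -3 + (1126 - 645*(-813)) = -3 + (1126 + 524385) = -3 + 525511 = 525508)
-X = -1*525508 = -525508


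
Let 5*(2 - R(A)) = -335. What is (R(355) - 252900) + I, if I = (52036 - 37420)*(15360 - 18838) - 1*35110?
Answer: -51122389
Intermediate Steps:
R(A) = 69 (R(A) = 2 - ⅕*(-335) = 2 + 67 = 69)
I = -50869558 (I = 14616*(-3478) - 35110 = -50834448 - 35110 = -50869558)
(R(355) - 252900) + I = (69 - 252900) - 50869558 = -252831 - 50869558 = -51122389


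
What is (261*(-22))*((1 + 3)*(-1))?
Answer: 22968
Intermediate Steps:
(261*(-22))*((1 + 3)*(-1)) = -22968*(-1) = -5742*(-4) = 22968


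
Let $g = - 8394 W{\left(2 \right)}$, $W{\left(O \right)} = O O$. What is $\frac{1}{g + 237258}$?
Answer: $\frac{1}{203682} \approx 4.9096 \cdot 10^{-6}$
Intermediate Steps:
$W{\left(O \right)} = O^{2}$
$g = -33576$ ($g = - 8394 \cdot 2^{2} = \left(-8394\right) 4 = -33576$)
$\frac{1}{g + 237258} = \frac{1}{-33576 + 237258} = \frac{1}{203682}$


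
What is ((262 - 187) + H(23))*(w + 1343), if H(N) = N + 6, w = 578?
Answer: 199784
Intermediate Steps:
H(N) = 6 + N
((262 - 187) + H(23))*(w + 1343) = ((262 - 187) + (6 + 23))*(578 + 1343) = (75 + 29)*1921 = 104*1921 = 199784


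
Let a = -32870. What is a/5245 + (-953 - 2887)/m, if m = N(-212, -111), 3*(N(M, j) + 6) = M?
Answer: 1057246/24127 ≈ 43.820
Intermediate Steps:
N(M, j) = -6 + M/3
m = -230/3 (m = -6 + (1/3)*(-212) = -6 - 212/3 = -230/3 ≈ -76.667)
a/5245 + (-953 - 2887)/m = -32870/5245 + (-953 - 2887)/(-230/3) = -32870*1/5245 - 3840*(-3/230) = -6574/1049 + 1152/23 = 1057246/24127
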